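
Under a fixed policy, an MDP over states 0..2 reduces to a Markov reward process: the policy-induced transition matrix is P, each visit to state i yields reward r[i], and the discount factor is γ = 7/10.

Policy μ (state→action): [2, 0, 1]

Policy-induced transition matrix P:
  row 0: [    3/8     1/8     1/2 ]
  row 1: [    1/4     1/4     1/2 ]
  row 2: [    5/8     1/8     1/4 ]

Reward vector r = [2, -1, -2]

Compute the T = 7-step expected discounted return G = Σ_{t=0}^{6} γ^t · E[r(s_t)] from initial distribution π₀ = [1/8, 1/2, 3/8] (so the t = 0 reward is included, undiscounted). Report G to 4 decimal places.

G = -1.1765

t=0: π = [0.1250, 0.5000, 0.3750], E[r] = -1.0000, γ^t·E[r] = -1.000000, running G = -1.000000
t=1: π = [0.4063, 0.1875, 0.4063], E[r] = -0.1875, γ^t·E[r] = -0.131250, running G = -1.131250
t=2: π = [0.4531, 0.1484, 0.3984], E[r] = -0.0391, γ^t·E[r] = -0.019141, running G = -1.150391
t=3: π = [0.4561, 0.1436, 0.4004], E[r] = -0.0322, γ^t·E[r] = -0.011054, running G = -1.161444
t=4: π = [0.4572, 0.1429, 0.3999], E[r] = -0.0284, γ^t·E[r] = -0.006829, running G = -1.168273
t=5: π = [0.4571, 0.1429, 0.4000], E[r] = -0.0287, γ^t·E[r] = -0.004824, running G = -1.173097
t=6: π = [0.4571, 0.1429, 0.4000], E[r] = -0.0286, γ^t·E[r] = -0.003359, running G = -1.176456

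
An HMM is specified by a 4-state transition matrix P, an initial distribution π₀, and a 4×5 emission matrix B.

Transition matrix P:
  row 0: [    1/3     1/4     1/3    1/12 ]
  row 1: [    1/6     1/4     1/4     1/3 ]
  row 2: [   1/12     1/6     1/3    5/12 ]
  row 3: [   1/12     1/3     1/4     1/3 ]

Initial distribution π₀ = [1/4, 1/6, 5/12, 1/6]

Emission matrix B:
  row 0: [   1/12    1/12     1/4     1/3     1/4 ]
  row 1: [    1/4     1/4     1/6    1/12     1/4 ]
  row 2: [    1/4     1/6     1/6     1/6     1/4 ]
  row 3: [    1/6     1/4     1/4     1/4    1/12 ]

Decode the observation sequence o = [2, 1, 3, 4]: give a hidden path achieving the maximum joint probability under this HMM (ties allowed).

t=0: δ = [6.250e-02, 2.778e-02, 6.944e-02, 4.167e-02]  (obs o_0=2)
t=1: δ = [1.736e-03, 3.906e-03, 3.858e-03, 7.234e-03]  ψ = [0, 0, 2, 2]  (obs o_1=1)
t=2: δ = [2.170e-04, 2.009e-04, 3.014e-04, 6.028e-04]  ψ = [1, 3, 3, 3]  (obs o_2=3)
t=3: δ = [1.808e-05, 5.023e-05, 3.768e-05, 1.674e-05]  ψ = [0, 3, 3, 3]  (obs o_3=4)
backtrack: best end state = 1; path = [2, 3, 3, 1]

path = [2, 3, 3, 1]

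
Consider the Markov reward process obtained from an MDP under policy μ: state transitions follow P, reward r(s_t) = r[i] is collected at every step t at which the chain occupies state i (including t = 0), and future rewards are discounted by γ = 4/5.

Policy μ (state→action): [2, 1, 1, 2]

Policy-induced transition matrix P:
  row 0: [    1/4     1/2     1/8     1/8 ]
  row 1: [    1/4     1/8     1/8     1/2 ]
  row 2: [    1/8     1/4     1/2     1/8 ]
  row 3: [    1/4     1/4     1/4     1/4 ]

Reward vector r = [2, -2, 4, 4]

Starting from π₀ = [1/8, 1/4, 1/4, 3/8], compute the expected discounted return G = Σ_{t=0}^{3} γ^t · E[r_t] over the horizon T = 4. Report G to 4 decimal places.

G = 6.1280

t=0: π = [0.1250, 0.2500, 0.2500, 0.3750], E[r] = 2.2500, γ^t·E[r] = 2.250000, running G = 2.250000
t=1: π = [0.2188, 0.2500, 0.2656, 0.2656], E[r] = 2.0625, γ^t·E[r] = 1.650000, running G = 3.900000
t=2: π = [0.2168, 0.2734, 0.2578, 0.2520], E[r] = 1.9258, γ^t·E[r] = 1.232500, running G = 5.132500
t=3: π = [0.2178, 0.2700, 0.2532, 0.2590], E[r] = 1.9443, γ^t·E[r] = 0.995500, running G = 6.128000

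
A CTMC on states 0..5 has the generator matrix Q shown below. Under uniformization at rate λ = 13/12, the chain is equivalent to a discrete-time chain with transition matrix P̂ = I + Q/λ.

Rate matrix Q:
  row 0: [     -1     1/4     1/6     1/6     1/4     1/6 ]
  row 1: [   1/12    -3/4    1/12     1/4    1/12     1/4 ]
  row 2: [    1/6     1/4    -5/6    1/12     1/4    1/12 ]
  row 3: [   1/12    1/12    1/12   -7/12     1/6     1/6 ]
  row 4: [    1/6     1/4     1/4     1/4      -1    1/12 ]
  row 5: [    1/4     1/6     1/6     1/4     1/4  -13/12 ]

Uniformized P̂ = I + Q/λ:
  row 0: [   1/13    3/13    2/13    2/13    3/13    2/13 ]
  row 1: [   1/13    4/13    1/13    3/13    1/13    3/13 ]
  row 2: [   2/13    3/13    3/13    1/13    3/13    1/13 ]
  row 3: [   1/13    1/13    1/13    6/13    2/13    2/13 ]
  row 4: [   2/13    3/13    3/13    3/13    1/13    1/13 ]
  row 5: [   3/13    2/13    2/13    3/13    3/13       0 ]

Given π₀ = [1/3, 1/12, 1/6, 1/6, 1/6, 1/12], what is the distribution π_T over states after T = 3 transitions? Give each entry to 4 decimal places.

t=0: π = [0.3333, 0.0833, 0.1667, 0.1667, 0.1667, 0.0833]
t=1: π = [0.1154, 0.2051, 0.1603, 0.2179, 0.1795, 0.1218]
t=2: π = [0.1218, 0.2036, 0.1474, 0.2475, 0.1548, 0.1248]
t=3: π = [0.1194, 0.1988, 0.1424, 0.2558, 0.1566, 0.1271]

π = [0.1194, 0.1988, 0.1424, 0.2558, 0.1566, 0.1271]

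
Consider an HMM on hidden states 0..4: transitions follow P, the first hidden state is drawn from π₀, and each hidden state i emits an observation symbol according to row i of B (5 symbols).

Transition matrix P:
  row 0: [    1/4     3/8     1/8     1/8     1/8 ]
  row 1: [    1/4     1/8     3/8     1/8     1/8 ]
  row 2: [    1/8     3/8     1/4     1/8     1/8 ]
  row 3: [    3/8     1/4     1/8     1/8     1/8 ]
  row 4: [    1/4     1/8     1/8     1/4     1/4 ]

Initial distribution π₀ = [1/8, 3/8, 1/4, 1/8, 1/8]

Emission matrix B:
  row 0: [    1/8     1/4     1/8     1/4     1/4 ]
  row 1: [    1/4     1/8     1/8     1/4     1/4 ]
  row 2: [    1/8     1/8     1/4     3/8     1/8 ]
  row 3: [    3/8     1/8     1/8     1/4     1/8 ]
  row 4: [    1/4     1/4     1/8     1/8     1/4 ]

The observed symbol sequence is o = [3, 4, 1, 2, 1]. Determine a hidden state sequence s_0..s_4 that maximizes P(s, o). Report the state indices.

path = [2, 1, 0, 1, 0]

t=0: δ = [3.125e-02, 9.375e-02, 9.375e-02, 3.125e-02, 1.562e-02]  (obs o_0=3)
t=1: δ = [5.859e-03, 8.789e-03, 4.395e-03, 1.465e-03, 2.930e-03]  ψ = [1, 2, 1, 1, 1]  (obs o_1=4)
t=2: δ = [5.493e-04, 2.747e-04, 4.120e-04, 1.373e-04, 2.747e-04]  ψ = [1, 0, 1, 1, 1]  (obs o_2=1)
t=3: δ = [1.717e-05, 2.575e-05, 2.575e-05, 8.583e-06, 8.583e-06]  ψ = [0, 0, 1, 0, 0]  (obs o_3=2)
t=4: δ = [1.609e-06, 1.207e-06, 1.207e-06, 4.023e-07, 8.047e-07]  ψ = [1, 2, 1, 1, 1]  (obs o_4=1)
backtrack: best end state = 0; path = [2, 1, 0, 1, 0]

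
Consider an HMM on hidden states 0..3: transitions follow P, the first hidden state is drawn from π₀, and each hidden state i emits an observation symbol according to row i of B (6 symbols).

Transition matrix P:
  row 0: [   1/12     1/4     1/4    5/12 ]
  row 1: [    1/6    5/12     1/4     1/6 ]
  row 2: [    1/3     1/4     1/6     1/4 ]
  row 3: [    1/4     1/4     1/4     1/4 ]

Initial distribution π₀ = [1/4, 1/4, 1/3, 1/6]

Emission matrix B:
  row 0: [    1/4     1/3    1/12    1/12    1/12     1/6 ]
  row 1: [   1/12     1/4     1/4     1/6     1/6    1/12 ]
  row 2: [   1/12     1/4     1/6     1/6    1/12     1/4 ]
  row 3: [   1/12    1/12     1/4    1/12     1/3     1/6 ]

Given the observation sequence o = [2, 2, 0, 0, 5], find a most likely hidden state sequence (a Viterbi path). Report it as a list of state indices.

path = [1, 1, 2, 0, 3]

t=0: δ = [2.083e-02, 6.250e-02, 5.556e-02, 4.167e-02]  (obs o_0=2)
t=1: δ = [1.543e-03, 6.510e-03, 2.604e-03, 3.472e-03]  ψ = [2, 1, 1, 2]  (obs o_1=2)
t=2: δ = [2.713e-04, 2.261e-04, 1.356e-04, 9.042e-05]  ψ = [1, 1, 1, 1]  (obs o_2=0)
t=3: δ = [1.130e-05, 7.849e-06, 5.651e-06, 9.419e-06]  ψ = [2, 1, 0, 0]  (obs o_3=0)
t=4: δ = [3.925e-07, 2.725e-07, 7.064e-07, 7.849e-07]  ψ = [3, 1, 0, 0]  (obs o_4=5)
backtrack: best end state = 3; path = [1, 1, 2, 0, 3]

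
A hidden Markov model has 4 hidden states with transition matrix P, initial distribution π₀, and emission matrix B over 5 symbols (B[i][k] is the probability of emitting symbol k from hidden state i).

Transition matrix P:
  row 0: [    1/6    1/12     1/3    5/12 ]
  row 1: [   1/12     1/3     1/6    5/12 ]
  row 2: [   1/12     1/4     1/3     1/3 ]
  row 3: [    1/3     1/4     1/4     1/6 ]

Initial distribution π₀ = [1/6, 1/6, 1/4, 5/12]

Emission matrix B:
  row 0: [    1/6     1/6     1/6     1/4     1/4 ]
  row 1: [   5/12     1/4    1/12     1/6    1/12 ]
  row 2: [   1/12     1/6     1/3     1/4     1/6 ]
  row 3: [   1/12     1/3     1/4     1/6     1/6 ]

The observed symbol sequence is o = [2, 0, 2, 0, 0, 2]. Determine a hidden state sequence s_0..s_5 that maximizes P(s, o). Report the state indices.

path = [3, 1, 3, 1, 1, 3]

t=0: δ = [2.778e-02, 1.389e-02, 8.333e-02, 1.042e-01]  (obs o_0=2)
t=1: δ = [5.787e-03, 1.085e-02, 2.315e-03, 2.315e-03]  ψ = [3, 3, 2, 2]  (obs o_1=0)
t=2: δ = [1.608e-04, 3.014e-04, 6.430e-04, 1.130e-03]  ψ = [0, 1, 0, 1]  (obs o_2=2)
t=3: δ = [6.279e-05, 1.177e-04, 2.355e-05, 1.786e-05]  ψ = [3, 3, 3, 2]  (obs o_3=0)
t=4: δ = [1.744e-06, 1.635e-05, 1.744e-06, 4.088e-06]  ψ = [0, 1, 0, 1]  (obs o_4=0)
t=5: δ = [2.271e-07, 4.542e-07, 9.085e-07, 1.703e-06]  ψ = [1, 1, 1, 1]  (obs o_5=2)
backtrack: best end state = 3; path = [3, 1, 3, 1, 1, 3]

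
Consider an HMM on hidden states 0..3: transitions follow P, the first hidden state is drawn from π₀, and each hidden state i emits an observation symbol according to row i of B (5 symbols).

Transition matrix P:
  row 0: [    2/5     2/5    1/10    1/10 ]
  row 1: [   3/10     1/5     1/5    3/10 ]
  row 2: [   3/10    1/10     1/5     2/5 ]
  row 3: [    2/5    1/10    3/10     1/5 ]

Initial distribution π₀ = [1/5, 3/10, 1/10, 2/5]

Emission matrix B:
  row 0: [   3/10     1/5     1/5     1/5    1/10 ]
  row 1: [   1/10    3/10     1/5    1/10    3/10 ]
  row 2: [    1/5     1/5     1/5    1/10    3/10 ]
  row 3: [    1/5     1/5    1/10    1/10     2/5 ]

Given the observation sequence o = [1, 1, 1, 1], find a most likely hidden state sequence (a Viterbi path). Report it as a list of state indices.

path = [3, 0, 0, 1]

t=0: δ = [4.000e-02, 9.000e-02, 2.000e-02, 8.000e-02]  (obs o_0=1)
t=1: δ = [6.400e-03, 5.400e-03, 4.800e-03, 5.400e-03]  ψ = [3, 1, 3, 1]  (obs o_1=1)
t=2: δ = [5.120e-04, 7.680e-04, 3.240e-04, 3.840e-04]  ψ = [0, 0, 3, 2]  (obs o_2=1)
t=3: δ = [4.608e-05, 6.144e-05, 3.072e-05, 4.608e-05]  ψ = [1, 0, 1, 1]  (obs o_3=1)
backtrack: best end state = 1; path = [3, 0, 0, 1]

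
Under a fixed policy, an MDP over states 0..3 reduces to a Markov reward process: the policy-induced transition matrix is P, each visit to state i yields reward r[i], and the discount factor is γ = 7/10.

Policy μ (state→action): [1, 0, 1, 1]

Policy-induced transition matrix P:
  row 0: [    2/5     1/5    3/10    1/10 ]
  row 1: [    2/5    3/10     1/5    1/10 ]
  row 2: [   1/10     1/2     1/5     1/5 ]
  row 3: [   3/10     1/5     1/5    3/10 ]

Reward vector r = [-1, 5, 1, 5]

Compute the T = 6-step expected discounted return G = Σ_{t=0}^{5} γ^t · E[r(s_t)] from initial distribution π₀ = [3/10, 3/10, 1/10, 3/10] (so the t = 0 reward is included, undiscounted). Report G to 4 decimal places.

t=0: π = [0.3000, 0.3000, 0.1000, 0.3000], E[r] = 2.8000, γ^t·E[r] = 2.800000, running G = 2.800000
t=1: π = [0.3400, 0.2600, 0.2300, 0.1700], E[r] = 2.0400, γ^t·E[r] = 1.428000, running G = 4.228000
t=2: π = [0.3140, 0.2950, 0.2340, 0.1570], E[r] = 2.1800, γ^t·E[r] = 1.068200, running G = 5.296200
t=3: π = [0.3141, 0.2997, 0.2314, 0.1548], E[r] = 2.1898, γ^t·E[r] = 0.751101, running G = 6.047301
t=4: π = [0.3151, 0.2994, 0.2314, 0.1541], E[r] = 2.1838, γ^t·E[r] = 0.524321, running G = 6.571622
t=5: π = [0.3152, 0.2994, 0.2315, 0.1540], E[r] = 2.1830, γ^t·E[r] = 0.366890, running G = 6.938512

G = 6.9385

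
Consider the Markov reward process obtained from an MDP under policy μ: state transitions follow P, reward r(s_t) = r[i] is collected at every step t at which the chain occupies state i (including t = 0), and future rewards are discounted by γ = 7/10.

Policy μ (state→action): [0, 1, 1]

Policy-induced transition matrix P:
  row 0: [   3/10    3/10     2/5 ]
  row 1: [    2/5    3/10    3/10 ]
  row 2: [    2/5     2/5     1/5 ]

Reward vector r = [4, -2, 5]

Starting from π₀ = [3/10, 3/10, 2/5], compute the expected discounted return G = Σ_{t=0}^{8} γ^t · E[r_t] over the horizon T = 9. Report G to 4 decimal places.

G = 7.6610

t=0: π = [0.3000, 0.3000, 0.4000], E[r] = 2.6000, γ^t·E[r] = 2.600000, running G = 2.600000
t=1: π = [0.3700, 0.3400, 0.2900], E[r] = 2.2500, γ^t·E[r] = 1.575000, running G = 4.175000
t=2: π = [0.3630, 0.3290, 0.3080], E[r] = 2.3340, γ^t·E[r] = 1.143660, running G = 5.318660
t=3: π = [0.3637, 0.3308, 0.3055], E[r] = 2.3207, γ^t·E[r] = 0.796000, running G = 6.114660
t=4: π = [0.3636, 0.3306, 0.3058], E[r] = 2.3225, γ^t·E[r] = 0.557637, running G = 6.672297
t=5: π = [0.3636, 0.3306, 0.3058], E[r] = 2.3223, γ^t·E[r] = 0.390307, running G = 7.062604
t=6: π = [0.3636, 0.3306, 0.3058], E[r] = 2.3223, γ^t·E[r] = 0.273218, running G = 7.335823
t=7: π = [0.3636, 0.3306, 0.3058], E[r] = 2.3223, γ^t·E[r] = 0.191253, running G = 7.527075
t=8: π = [0.3636, 0.3306, 0.3058], E[r] = 2.3223, γ^t·E[r] = 0.133877, running G = 7.660952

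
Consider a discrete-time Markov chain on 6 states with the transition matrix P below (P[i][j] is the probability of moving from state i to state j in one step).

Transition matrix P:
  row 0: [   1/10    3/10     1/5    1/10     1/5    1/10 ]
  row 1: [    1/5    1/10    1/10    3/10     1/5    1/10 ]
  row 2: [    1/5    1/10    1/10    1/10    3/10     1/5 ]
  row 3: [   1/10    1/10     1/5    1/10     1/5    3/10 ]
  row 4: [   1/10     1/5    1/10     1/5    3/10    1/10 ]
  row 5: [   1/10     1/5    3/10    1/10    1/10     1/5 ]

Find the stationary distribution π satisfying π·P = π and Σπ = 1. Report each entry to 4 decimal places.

π = [0.1327, 0.1651, 0.1615, 0.1552, 0.2220, 0.1635]

Balance equations π_j = Σ_i π_i·P[i][j]:
  π_0 = 1/10·π_0 + 1/5·π_1 + 1/5·π_2 + 1/10·π_3 + 1/10·π_4 + 1/10·π_5
  π_1 = 3/10·π_0 + 1/10·π_1 + 1/10·π_2 + 1/10·π_3 + 1/5·π_4 + 1/5·π_5
  π_2 = 1/5·π_0 + 1/10·π_1 + 1/10·π_2 + 1/5·π_3 + 1/10·π_4 + 3/10·π_5
  π_3 = 1/10·π_0 + 3/10·π_1 + 1/10·π_2 + 1/10·π_3 + 1/5·π_4 + 1/10·π_5
  π_4 = 1/5·π_0 + 1/5·π_1 + 3/10·π_2 + 1/5·π_3 + 3/10·π_4 + 1/10·π_5
  normalize: π_0 + π_1 + π_2 + π_3 + π_4 + π_5 = 1
Solving the linear system gives exactly π = [1035/7802, 644/3901, 630/3901, 1211/7802, 866/3901, 638/3901].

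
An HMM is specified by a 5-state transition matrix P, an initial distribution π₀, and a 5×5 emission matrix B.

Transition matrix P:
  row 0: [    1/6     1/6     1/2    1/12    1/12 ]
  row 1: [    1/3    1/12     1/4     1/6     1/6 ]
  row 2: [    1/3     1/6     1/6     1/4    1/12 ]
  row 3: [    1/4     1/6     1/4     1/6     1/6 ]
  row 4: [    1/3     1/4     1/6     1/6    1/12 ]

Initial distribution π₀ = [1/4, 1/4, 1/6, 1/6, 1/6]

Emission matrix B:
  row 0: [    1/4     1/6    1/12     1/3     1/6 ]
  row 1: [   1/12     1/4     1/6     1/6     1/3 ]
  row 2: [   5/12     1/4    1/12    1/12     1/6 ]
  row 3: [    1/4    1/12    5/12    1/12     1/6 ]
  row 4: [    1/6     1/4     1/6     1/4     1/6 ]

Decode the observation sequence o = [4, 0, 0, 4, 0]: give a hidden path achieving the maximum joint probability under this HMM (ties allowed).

t=0: δ = [4.167e-02, 8.333e-02, 2.778e-02, 2.778e-02, 2.778e-02]  (obs o_0=4)
t=1: δ = [6.944e-03, 5.787e-04, 8.681e-03, 3.472e-03, 2.315e-03]  ψ = [1, 0, 0, 1, 1]  (obs o_1=0)
t=2: δ = [7.234e-04, 1.206e-04, 1.447e-03, 5.425e-04, 1.206e-04]  ψ = [2, 2, 0, 2, 2]  (obs o_2=0)
t=3: δ = [8.038e-05, 8.038e-05, 6.028e-05, 6.028e-05, 2.009e-05]  ψ = [2, 2, 0, 2, 2]  (obs o_3=4)
t=4: δ = [6.698e-06, 1.116e-06, 1.674e-05, 3.768e-06, 2.233e-06]  ψ = [1, 0, 0, 2, 1]  (obs o_4=0)
backtrack: best end state = 2; path = [1, 0, 2, 0, 2]

path = [1, 0, 2, 0, 2]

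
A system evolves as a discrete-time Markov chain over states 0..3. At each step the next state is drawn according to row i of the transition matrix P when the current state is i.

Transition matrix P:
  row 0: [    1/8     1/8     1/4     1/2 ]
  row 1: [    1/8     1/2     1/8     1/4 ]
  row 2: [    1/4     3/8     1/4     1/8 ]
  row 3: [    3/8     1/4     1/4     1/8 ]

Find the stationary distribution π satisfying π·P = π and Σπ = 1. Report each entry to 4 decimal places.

π = [0.2126, 0.3326, 0.2084, 0.2463]

Balance equations π_j = Σ_i π_i·P[i][j]:
  π_0 = 1/8·π_0 + 1/8·π_1 + 1/4·π_2 + 3/8·π_3
  π_1 = 1/8·π_0 + 1/2·π_1 + 3/8·π_2 + 1/4·π_3
  π_2 = 1/4·π_0 + 1/8·π_1 + 1/4·π_2 + 1/4·π_3
  normalize: π_0 + π_1 + π_2 + π_3 = 1
Solving the linear system gives exactly π = [101/475, 158/475, 99/475, 117/475].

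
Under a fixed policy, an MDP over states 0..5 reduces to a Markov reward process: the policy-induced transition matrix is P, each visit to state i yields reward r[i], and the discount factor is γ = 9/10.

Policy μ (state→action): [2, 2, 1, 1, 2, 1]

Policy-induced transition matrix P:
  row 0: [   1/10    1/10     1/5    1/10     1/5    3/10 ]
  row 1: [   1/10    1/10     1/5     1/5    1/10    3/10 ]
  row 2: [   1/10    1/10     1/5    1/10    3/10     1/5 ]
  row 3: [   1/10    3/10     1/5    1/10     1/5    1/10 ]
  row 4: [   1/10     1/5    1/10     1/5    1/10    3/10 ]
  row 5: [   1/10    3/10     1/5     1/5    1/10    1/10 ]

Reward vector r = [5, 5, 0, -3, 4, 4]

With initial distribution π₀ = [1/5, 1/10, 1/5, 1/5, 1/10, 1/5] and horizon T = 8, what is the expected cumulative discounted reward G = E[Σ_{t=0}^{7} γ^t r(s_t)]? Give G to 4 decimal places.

G = 13.7367

t=0: π = [0.2000, 0.1000, 0.2000, 0.2000, 0.1000, 0.2000], E[r] = 2.1000, γ^t·E[r] = 2.100000, running G = 2.100000
t=1: π = [0.1000, 0.1900, 0.1900, 0.1400, 0.1800, 0.2000], E[r] = 2.5500, γ^t·E[r] = 2.295000, running G = 4.395000
t=2: π = [0.1000, 0.1860, 0.1820, 0.1570, 0.1620, 0.2130], E[r] = 2.4590, γ^t·E[r] = 1.991790, running G = 6.386790
t=3: π = [0.1000, 0.1902, 0.1838, 0.1561, 0.1621, 0.2078], E[r] = 2.4623, γ^t·E[r] = 1.795017, running G = 8.181807
t=4: π = [0.1000, 0.1890, 0.1838, 0.1560, 0.1624, 0.2088], E[r] = 2.4618, γ^t·E[r] = 1.615161, running G = 9.796967
t=5: π = [0.1000, 0.1892, 0.1838, 0.1560, 0.1624, 0.2087], E[r] = 2.4620, γ^t·E[r] = 1.453795, running G = 11.250763
t=6: π = [0.1000, 0.1892, 0.1838, 0.1560, 0.1624, 0.2087], E[r] = 2.4620, γ^t·E[r] = 1.308387, running G = 12.559150
t=7: π = [0.1000, 0.1892, 0.1838, 0.1560, 0.1624, 0.2087], E[r] = 2.4620, γ^t·E[r] = 1.177552, running G = 13.736703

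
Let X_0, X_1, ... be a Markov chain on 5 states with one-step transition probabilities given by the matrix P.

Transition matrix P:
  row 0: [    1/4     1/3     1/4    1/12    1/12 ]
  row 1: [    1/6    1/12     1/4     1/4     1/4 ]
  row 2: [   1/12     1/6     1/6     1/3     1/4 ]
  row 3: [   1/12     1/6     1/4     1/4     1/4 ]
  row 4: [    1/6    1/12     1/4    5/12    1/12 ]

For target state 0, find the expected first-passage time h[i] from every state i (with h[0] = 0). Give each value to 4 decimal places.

h = [0.0000, 8.1951, 8.8780, 8.8780, 8.2927]

First-step conditioning: h[0] = 0; for i ≠ 0, h[i] = 1 + Σ_k P[i][k]·h[k].
  h[1] = 1 + 1/12·h[1] + 1/4·h[2] + 1/4·h[3] + 1/4·h[4]
  h[2] = 1 + 1/6·h[1] + 1/6·h[2] + 1/3·h[3] + 1/4·h[4]
  h[3] = 1 + 1/6·h[1] + 1/4·h[2] + 1/4·h[3] + 1/4·h[4]
  h[4] = 1 + 1/12·h[1] + 1/4·h[2] + 5/12·h[3] + 1/12·h[4]
Solving the 4×4 linear system over states ≠ 0 gives exactly h = [0, 336/41, 364/41, 364/41, 340/41] (h[0] = 0 is the target).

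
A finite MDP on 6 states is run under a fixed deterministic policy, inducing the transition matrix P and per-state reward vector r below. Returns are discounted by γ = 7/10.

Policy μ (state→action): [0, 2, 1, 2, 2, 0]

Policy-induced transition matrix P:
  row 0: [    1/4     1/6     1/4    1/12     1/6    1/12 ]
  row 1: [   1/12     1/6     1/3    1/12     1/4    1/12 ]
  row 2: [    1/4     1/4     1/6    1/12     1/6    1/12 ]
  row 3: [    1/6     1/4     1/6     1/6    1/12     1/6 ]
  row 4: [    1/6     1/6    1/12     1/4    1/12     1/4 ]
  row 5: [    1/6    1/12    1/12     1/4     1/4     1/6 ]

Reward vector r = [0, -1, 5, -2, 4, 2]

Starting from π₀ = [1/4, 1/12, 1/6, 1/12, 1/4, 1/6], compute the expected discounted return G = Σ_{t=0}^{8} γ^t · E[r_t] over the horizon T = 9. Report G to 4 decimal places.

G = 4.8990

t=0: π = [0.2500, 0.0833, 0.1667, 0.0833, 0.2500, 0.1667], E[r] = 1.9167, γ^t·E[r] = 1.916667, running G = 1.916667
t=1: π = [0.1944, 0.1736, 0.1667, 0.1597, 0.1597, 0.1458], E[r] = 1.2708, γ^t·E[r] = 0.889583, running G = 2.806250
t=2: π = [0.1823, 0.1817, 0.1863, 0.1476, 0.1667, 0.1354], E[r] = 1.3924, γ^t·E[r] = 0.682257, running G = 3.488507
t=3: π = [0.1822, 0.1832, 0.1870, 0.1460, 0.1669, 0.1347], E[r] = 1.3967, γ^t·E[r] = 0.479069, running G = 3.967576
t=4: π = [0.1822, 0.1832, 0.1873, 0.1458, 0.1671, 0.1345], E[r] = 1.3990, γ^t·E[r] = 0.335894, running G = 4.303470
t=5: π = [0.1822, 0.1832, 0.1872, 0.1458, 0.1671, 0.1345], E[r] = 1.3989, γ^t·E[r] = 0.235110, running G = 4.538579
t=6: π = [0.1822, 0.1832, 0.1872, 0.1457, 0.1671, 0.1345], E[r] = 1.3989, γ^t·E[r] = 0.164582, running G = 4.703161
t=7: π = [0.1822, 0.1832, 0.1872, 0.1457, 0.1671, 0.1345], E[r] = 1.3989, γ^t·E[r] = 0.115207, running G = 4.818368
t=8: π = [0.1822, 0.1832, 0.1872, 0.1457, 0.1671, 0.1345], E[r] = 1.3989, γ^t·E[r] = 0.080645, running G = 4.899013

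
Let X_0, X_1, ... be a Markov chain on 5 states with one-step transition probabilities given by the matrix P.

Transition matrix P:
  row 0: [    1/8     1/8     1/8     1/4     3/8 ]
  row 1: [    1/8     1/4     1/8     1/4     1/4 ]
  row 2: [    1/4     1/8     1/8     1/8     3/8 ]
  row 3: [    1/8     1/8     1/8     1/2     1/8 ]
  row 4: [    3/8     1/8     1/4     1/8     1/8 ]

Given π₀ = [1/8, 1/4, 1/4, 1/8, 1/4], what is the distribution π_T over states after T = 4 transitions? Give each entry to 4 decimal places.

π = [0.2028, 0.1429, 0.1542, 0.2675, 0.2326]

t=0: π = [0.1250, 0.2500, 0.2500, 0.1250, 0.2500]
t=1: π = [0.2188, 0.1563, 0.1563, 0.2188, 0.2500]
t=2: π = [0.2070, 0.1445, 0.1563, 0.2539, 0.2383]
t=3: π = [0.2041, 0.1431, 0.1548, 0.2642, 0.2339]
t=4: π = [0.2028, 0.1429, 0.1542, 0.2675, 0.2326]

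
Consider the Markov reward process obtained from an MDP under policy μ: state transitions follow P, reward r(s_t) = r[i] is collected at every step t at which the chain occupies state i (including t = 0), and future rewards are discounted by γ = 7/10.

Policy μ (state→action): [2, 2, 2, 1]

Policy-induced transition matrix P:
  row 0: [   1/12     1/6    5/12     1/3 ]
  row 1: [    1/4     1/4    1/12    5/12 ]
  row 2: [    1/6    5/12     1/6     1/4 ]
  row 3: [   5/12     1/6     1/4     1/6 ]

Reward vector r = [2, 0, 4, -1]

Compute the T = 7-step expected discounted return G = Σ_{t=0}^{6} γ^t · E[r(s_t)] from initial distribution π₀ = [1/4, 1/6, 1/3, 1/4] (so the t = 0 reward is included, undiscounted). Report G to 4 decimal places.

t=0: π = [0.2500, 0.1667, 0.3333, 0.2500], E[r] = 1.5833, γ^t·E[r] = 1.583333, running G = 1.583333
t=1: π = [0.2222, 0.2639, 0.2361, 0.2778], E[r] = 1.1111, γ^t·E[r] = 0.777778, running G = 2.361111
t=2: π = [0.2396, 0.2477, 0.2234, 0.2894], E[r] = 1.0833, γ^t·E[r] = 0.530833, running G = 2.891944
t=3: π = [0.2397, 0.2432, 0.2300, 0.2871], E[r] = 1.1124, γ^t·E[r] = 0.381541, running G = 3.273486
t=4: π = [0.2387, 0.2444, 0.2303, 0.2866], E[r] = 1.1119, γ^t·E[r] = 0.266971, running G = 3.540456
t=5: π = [0.2388, 0.2446, 0.2299, 0.2868], E[r] = 1.1103, γ^t·E[r] = 0.186602, running G = 3.727059
t=6: π = [0.2388, 0.2445, 0.2299, 0.2868], E[r] = 1.1104, γ^t·E[r] = 0.130639, running G = 3.857698

G = 3.8577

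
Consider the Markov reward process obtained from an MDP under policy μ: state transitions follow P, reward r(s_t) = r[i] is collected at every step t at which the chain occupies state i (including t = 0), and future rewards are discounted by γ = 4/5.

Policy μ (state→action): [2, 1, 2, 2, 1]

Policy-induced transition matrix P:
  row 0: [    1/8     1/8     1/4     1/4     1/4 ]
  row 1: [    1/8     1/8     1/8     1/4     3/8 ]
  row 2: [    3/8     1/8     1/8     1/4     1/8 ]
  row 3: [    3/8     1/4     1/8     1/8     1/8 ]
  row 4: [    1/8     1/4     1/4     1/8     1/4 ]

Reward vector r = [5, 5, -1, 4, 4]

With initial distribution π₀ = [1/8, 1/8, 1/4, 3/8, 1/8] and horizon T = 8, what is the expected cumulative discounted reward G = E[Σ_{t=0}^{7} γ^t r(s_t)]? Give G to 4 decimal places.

G = 14.1844

t=0: π = [0.1250, 0.1250, 0.2500, 0.3750, 0.1250], E[r] = 3.0000, γ^t·E[r] = 3.000000, running G = 3.000000
t=1: π = [0.2813, 0.1875, 0.1563, 0.1875, 0.1875], E[r] = 3.6875, γ^t·E[r] = 2.950000, running G = 5.950000
t=2: π = [0.2109, 0.1719, 0.1836, 0.2031, 0.2305], E[r] = 3.4648, γ^t·E[r] = 2.217500, running G = 8.167500
t=3: π = [0.2217, 0.1792, 0.1802, 0.1958, 0.2231], E[r] = 3.5000, γ^t·E[r] = 1.792000, running G = 9.959500
t=4: π = [0.2190, 0.1774, 0.1806, 0.1976, 0.2254], E[r] = 3.4933, γ^t·E[r] = 1.430875, running G = 11.390375
t=5: π = [0.2196, 0.1779, 0.1805, 0.1971, 0.2249], E[r] = 3.4947, γ^t·E[r] = 1.145140, running G = 12.535515
t=6: π = [0.2194, 0.1778, 0.1806, 0.1972, 0.2250], E[r] = 3.4944, γ^t·E[r] = 0.916033, running G = 13.451548
t=7: π = [0.2195, 0.1778, 0.1806, 0.1972, 0.2250], E[r] = 3.4945, γ^t·E[r] = 0.732841, running G = 14.184389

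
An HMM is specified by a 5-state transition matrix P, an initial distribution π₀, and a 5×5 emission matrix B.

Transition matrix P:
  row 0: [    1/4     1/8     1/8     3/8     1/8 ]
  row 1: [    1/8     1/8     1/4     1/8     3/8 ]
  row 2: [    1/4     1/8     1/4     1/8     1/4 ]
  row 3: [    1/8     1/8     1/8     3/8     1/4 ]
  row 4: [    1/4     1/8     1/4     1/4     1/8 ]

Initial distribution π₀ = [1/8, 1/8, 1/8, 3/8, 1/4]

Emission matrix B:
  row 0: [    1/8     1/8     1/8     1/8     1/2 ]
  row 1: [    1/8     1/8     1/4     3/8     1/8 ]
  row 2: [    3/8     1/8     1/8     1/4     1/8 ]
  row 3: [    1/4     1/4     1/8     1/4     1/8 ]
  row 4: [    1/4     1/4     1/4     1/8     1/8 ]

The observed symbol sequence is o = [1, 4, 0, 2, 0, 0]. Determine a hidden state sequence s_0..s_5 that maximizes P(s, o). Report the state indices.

path = [4, 0, 3, 4, 2, 2]

t=0: δ = [1.562e-02, 1.562e-02, 1.562e-02, 9.375e-02, 6.250e-02]  (obs o_0=1)
t=1: δ = [7.812e-03, 1.465e-03, 1.953e-03, 4.395e-03, 2.930e-03]  ψ = [4, 3, 4, 3, 3]  (obs o_1=4)
t=2: δ = [2.441e-04, 1.221e-04, 3.662e-04, 7.324e-04, 2.747e-04]  ψ = [0, 0, 0, 0, 3]  (obs o_2=0)
t=3: δ = [1.144e-05, 2.289e-05, 1.144e-05, 3.433e-05, 4.578e-05]  ψ = [2, 3, 2, 3, 3]  (obs o_3=2)
t=4: δ = [1.431e-06, 7.153e-07, 4.292e-06, 3.219e-06, 2.146e-06]  ψ = [4, 4, 4, 3, 1]  (obs o_4=0)
t=5: δ = [1.341e-07, 6.706e-08, 4.023e-07, 3.017e-07, 2.682e-07]  ψ = [2, 2, 2, 3, 2]  (obs o_5=0)
backtrack: best end state = 2; path = [4, 0, 3, 4, 2, 2]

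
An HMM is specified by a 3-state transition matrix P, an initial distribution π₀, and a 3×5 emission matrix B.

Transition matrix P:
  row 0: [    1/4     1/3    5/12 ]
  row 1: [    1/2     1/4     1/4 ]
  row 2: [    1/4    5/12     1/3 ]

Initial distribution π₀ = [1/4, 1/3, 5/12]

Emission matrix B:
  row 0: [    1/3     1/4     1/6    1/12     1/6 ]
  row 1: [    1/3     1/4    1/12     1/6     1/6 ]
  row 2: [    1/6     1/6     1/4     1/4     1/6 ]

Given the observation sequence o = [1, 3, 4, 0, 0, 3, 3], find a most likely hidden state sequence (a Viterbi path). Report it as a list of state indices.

path = [0, 2, 2, 1, 0, 2, 2]

t=0: δ = [6.250e-02, 8.333e-02, 6.944e-02]  (obs o_0=1)
t=1: δ = [3.472e-03, 4.823e-03, 6.510e-03]  ψ = [1, 2, 0]  (obs o_1=3)
t=2: δ = [4.019e-04, 4.521e-04, 3.617e-04]  ψ = [1, 2, 2]  (obs o_2=4)
t=3: δ = [7.535e-05, 5.023e-05, 2.791e-05]  ψ = [1, 2, 0]  (obs o_3=0)
t=4: δ = [8.372e-06, 8.372e-06, 5.233e-06]  ψ = [1, 0, 0]  (obs o_4=0)
t=5: δ = [3.489e-07, 4.651e-07, 8.721e-07]  ψ = [1, 0, 0]  (obs o_5=3)
t=6: δ = [1.938e-08, 6.056e-08, 7.268e-08]  ψ = [1, 2, 2]  (obs o_6=3)
backtrack: best end state = 2; path = [0, 2, 2, 1, 0, 2, 2]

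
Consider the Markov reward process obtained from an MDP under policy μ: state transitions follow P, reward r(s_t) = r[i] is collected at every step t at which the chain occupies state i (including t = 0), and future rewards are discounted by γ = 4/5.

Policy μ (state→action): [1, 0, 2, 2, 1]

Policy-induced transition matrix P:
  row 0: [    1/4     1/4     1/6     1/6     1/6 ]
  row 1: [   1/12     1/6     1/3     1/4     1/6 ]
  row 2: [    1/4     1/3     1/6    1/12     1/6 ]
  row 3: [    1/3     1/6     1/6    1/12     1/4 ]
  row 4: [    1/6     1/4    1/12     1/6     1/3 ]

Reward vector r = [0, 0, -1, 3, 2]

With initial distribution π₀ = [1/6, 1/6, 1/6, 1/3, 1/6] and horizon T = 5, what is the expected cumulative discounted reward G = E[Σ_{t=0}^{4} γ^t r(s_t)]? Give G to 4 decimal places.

t=0: π = [0.1667, 0.1667, 0.1667, 0.3333, 0.1667], E[r] = 1.1667, γ^t·E[r] = 1.166667, running G = 1.166667
t=1: π = [0.2361, 0.2222, 0.1806, 0.1389, 0.2222], E[r] = 0.6806, γ^t·E[r] = 0.544444, running G = 1.711111
t=2: π = [0.2060, 0.2350, 0.1852, 0.1586, 0.2153], E[r] = 0.7211, γ^t·E[r] = 0.461481, running G = 2.172593
t=3: π = [0.2061, 0.2326, 0.1879, 0.1576, 0.2158], E[r] = 0.7164, γ^t·E[r] = 0.366815, running G = 2.539407
t=4: π = [0.2064, 0.2331, 0.1875, 0.1573, 0.2158], E[r] = 0.7158, γ^t·E[r] = 0.293212, running G = 2.832619

G = 2.8326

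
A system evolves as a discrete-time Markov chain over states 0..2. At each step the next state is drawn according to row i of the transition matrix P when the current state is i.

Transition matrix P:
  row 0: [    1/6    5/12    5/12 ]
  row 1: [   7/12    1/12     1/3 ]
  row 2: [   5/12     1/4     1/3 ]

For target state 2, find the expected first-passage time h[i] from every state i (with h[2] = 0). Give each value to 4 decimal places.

h = [2.5600, 2.7200, 0.0000]

First-step conditioning: h[2] = 0; for i ≠ 2, h[i] = 1 + Σ_k P[i][k]·h[k].
  h[0] = 1 + 1/6·h[0] + 5/12·h[1]
  h[1] = 1 + 7/12·h[0] + 1/12·h[1]
Solving the 2×2 linear system over states ≠ 2 gives exactly h = [64/25, 68/25, 0] (h[2] = 0 is the target).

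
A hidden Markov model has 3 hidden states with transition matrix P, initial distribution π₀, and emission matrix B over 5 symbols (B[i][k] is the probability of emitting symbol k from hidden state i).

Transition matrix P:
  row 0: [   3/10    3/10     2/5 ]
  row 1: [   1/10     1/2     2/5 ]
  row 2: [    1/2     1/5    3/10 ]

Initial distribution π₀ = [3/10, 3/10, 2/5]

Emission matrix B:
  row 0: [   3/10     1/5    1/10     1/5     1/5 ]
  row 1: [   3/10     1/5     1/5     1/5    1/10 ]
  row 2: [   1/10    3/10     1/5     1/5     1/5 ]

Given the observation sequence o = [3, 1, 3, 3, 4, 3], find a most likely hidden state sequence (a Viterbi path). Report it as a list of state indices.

t=0: δ = [6.000e-02, 6.000e-02, 8.000e-02]  (obs o_0=3)
t=1: δ = [8.000e-03, 6.000e-03, 7.200e-03]  ψ = [2, 1, 0]  (obs o_1=1)
t=2: δ = [7.200e-04, 6.000e-04, 6.400e-04]  ψ = [2, 1, 0]  (obs o_2=3)
t=3: δ = [6.400e-05, 6.000e-05, 5.760e-05]  ψ = [2, 1, 0]  (obs o_3=3)
t=4: δ = [5.760e-06, 3.000e-06, 5.120e-06]  ψ = [2, 1, 0]  (obs o_4=4)
t=5: δ = [5.120e-07, 3.456e-07, 4.608e-07]  ψ = [2, 0, 0]  (obs o_5=3)
backtrack: best end state = 0; path = [2, 0, 2, 0, 2, 0]

path = [2, 0, 2, 0, 2, 0]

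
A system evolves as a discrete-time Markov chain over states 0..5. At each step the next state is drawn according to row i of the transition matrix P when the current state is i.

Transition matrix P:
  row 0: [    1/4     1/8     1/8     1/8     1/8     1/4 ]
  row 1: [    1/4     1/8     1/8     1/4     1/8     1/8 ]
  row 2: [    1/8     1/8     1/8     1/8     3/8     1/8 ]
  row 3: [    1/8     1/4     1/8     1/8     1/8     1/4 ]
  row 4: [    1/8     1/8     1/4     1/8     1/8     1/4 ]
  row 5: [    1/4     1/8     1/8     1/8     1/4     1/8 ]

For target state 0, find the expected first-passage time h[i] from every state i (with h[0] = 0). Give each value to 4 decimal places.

h = [0.0000, 5.3250, 6.0886, 5.9180, 6.0134, 5.3369]

First-step conditioning: h[0] = 0; for i ≠ 0, h[i] = 1 + Σ_k P[i][k]·h[k].
  h[1] = 1 + 1/8·h[1] + 1/8·h[2] + 1/4·h[3] + 1/8·h[4] + 1/8·h[5]
  h[2] = 1 + 1/8·h[1] + 1/8·h[2] + 1/8·h[3] + 3/8·h[4] + 1/8·h[5]
  h[3] = 1 + 1/4·h[1] + 1/8·h[2] + 1/8·h[3] + 1/8·h[4] + 1/4·h[5]
  h[4] = 1 + 1/8·h[1] + 1/4·h[2] + 1/8·h[3] + 1/8·h[4] + 1/4·h[5]
  h[5] = 1 + 1/8·h[1] + 1/8·h[2] + 1/8·h[3] + 1/4·h[4] + 1/8·h[5]
Solving the 5×5 linear system over states ≠ 0 gives exactly h = [0, 35704/6705, 4536/745, 7936/1341, 896/149, 3976/745] (h[0] = 0 is the target).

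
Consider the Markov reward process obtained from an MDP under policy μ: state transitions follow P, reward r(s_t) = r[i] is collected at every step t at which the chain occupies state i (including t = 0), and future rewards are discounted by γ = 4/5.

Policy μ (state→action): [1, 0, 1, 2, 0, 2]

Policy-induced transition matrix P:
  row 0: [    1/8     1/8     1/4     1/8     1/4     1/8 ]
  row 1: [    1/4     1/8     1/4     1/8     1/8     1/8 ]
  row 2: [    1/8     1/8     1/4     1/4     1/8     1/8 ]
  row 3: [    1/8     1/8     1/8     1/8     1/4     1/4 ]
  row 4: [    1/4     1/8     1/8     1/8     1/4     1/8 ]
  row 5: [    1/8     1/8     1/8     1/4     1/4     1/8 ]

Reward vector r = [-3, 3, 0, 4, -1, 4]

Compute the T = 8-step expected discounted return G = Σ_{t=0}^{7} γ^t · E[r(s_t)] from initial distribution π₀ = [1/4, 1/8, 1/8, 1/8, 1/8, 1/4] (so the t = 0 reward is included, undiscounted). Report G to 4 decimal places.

t=0: π = [0.2500, 0.1250, 0.1250, 0.1250, 0.1250, 0.2500], E[r] = 1.0000, γ^t·E[r] = 1.000000, running G = 1.000000
t=1: π = [0.1563, 0.1250, 0.1875, 0.1719, 0.2188, 0.1406], E[r] = 0.9375, γ^t·E[r] = 0.750000, running G = 1.750000
t=2: π = [0.1680, 0.1250, 0.1836, 0.1660, 0.2109, 0.1465], E[r] = 0.9102, γ^t·E[r] = 0.582500, running G = 2.332500
t=3: π = [0.1670, 0.1250, 0.1846, 0.1663, 0.2114, 0.1458], E[r] = 0.9106, γ^t·E[r] = 0.466250, running G = 2.798750
t=4: π = [0.1671, 0.1250, 0.1846, 0.1663, 0.2113, 0.1458], E[r] = 0.9108, γ^t·E[r] = 0.373075, running G = 3.171825
t=5: π = [0.1670, 0.1250, 0.1846, 0.1663, 0.2113, 0.1458], E[r] = 0.9109, γ^t·E[r] = 0.298485, running G = 3.470310
t=6: π = [0.1670, 0.1250, 0.1846, 0.1663, 0.2113, 0.1458], E[r] = 0.9109, γ^t·E[r] = 0.238790, running G = 3.709100
t=7: π = [0.1670, 0.1250, 0.1846, 0.1663, 0.2113, 0.1458], E[r] = 0.9109, γ^t·E[r] = 0.191032, running G = 3.900133

G = 3.9001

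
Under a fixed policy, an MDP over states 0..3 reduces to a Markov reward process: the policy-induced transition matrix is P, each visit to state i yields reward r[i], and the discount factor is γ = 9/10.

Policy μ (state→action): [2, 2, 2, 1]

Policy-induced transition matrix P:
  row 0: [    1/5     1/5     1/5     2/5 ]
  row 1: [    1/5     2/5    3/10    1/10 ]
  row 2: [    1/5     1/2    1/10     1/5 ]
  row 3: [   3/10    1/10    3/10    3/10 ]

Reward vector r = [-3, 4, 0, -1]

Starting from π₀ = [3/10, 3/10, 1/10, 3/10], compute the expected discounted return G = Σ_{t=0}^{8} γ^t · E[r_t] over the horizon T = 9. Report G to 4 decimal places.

G = 1.3807

t=0: π = [0.3000, 0.3000, 0.1000, 0.3000], E[r] = 0.0000, γ^t·E[r] = 0.000000, running G = 0.000000
t=1: π = [0.2300, 0.2600, 0.2500, 0.2600], E[r] = 0.0900, γ^t·E[r] = 0.081000, running G = 0.081000
t=2: π = [0.2260, 0.3010, 0.2270, 0.2460], E[r] = 0.2800, γ^t·E[r] = 0.226800, running G = 0.307800
t=3: π = [0.2246, 0.3037, 0.2320, 0.2397], E[r] = 0.3013, γ^t·E[r] = 0.219648, running G = 0.527448
t=4: π = [0.2240, 0.3064, 0.2311, 0.2385], E[r] = 0.3151, γ^t·E[r] = 0.206704, running G = 0.734152
t=5: π = [0.2239, 0.3068, 0.2314, 0.2380], E[r] = 0.3175, γ^t·E[r] = 0.187475, running G = 0.921627
t=6: π = [0.2238, 0.3070, 0.2313, 0.2379], E[r] = 0.3186, γ^t·E[r] = 0.169296, running G = 1.090923
t=7: π = [0.2238, 0.3070, 0.2314, 0.2379], E[r] = 0.3188, γ^t·E[r] = 0.152481, running G = 1.243404
t=8: π = [0.2238, 0.3070, 0.2314, 0.2378], E[r] = 0.3189, γ^t·E[r] = 0.137270, running G = 1.380674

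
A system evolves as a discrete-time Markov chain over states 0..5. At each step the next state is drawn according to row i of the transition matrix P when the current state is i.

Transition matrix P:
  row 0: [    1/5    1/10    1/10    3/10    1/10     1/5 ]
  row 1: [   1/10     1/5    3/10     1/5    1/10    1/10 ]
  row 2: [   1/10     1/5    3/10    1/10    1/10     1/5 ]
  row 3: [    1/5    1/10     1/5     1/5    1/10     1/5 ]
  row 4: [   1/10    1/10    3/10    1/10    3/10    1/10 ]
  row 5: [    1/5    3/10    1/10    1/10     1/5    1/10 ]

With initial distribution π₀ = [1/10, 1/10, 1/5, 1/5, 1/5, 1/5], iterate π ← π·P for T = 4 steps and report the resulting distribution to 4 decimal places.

π = [0.1461, 0.1701, 0.2240, 0.1624, 0.1442, 0.1532]

t=0: π = [0.1000, 0.1000, 0.2000, 0.2000, 0.2000, 0.2000]
t=1: π = [0.1500, 0.1700, 0.2200, 0.1500, 0.1600, 0.1500]
t=2: π = [0.1450, 0.1690, 0.2250, 0.1620, 0.1470, 0.1520]
t=3: π = [0.1459, 0.1698, 0.2244, 0.1621, 0.1446, 0.1532]
t=4: π = [0.1461, 0.1701, 0.2240, 0.1624, 0.1442, 0.1532]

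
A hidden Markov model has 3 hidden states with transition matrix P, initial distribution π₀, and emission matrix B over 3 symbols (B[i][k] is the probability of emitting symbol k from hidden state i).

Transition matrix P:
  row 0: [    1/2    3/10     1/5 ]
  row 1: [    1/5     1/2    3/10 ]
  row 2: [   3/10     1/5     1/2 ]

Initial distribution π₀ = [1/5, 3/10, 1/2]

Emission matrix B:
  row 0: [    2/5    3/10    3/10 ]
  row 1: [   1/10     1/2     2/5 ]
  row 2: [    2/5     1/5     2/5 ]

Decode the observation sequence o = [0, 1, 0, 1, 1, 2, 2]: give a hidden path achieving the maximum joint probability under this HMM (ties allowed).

path = [2, 0, 0, 1, 1, 1, 1]

t=0: δ = [8.000e-02, 3.000e-02, 2.000e-01]  (obs o_0=0)
t=1: δ = [1.800e-02, 2.000e-02, 2.000e-02]  ψ = [2, 2, 2]  (obs o_1=1)
t=2: δ = [3.600e-03, 1.000e-03, 4.000e-03]  ψ = [0, 1, 2]  (obs o_2=0)
t=3: δ = [5.400e-04, 5.400e-04, 4.000e-04]  ψ = [0, 0, 2]  (obs o_3=1)
t=4: δ = [8.100e-05, 1.350e-04, 4.000e-05]  ψ = [0, 1, 2]  (obs o_4=1)
t=5: δ = [1.215e-05, 2.700e-05, 1.620e-05]  ψ = [0, 1, 1]  (obs o_5=2)
t=6: δ = [1.822e-06, 5.400e-06, 3.240e-06]  ψ = [0, 1, 1]  (obs o_6=2)
backtrack: best end state = 1; path = [2, 0, 0, 1, 1, 1, 1]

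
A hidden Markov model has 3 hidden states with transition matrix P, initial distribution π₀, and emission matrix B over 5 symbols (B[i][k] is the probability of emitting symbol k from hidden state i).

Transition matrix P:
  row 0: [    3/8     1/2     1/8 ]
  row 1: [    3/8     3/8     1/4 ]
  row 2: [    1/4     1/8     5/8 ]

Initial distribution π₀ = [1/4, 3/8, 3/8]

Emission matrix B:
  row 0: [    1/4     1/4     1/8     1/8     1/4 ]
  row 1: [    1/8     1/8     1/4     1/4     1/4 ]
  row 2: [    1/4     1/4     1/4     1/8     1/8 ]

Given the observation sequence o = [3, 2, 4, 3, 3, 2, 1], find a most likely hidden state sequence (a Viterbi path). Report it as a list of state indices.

t=0: δ = [3.125e-02, 9.375e-02, 4.688e-02]  (obs o_0=3)
t=1: δ = [4.395e-03, 8.789e-03, 7.324e-03]  ψ = [1, 1, 2]  (obs o_1=2)
t=2: δ = [8.240e-04, 8.240e-04, 5.722e-04]  ψ = [1, 1, 2]  (obs o_2=4)
t=3: δ = [3.862e-05, 1.030e-04, 4.470e-05]  ψ = [0, 0, 2]  (obs o_3=3)
t=4: δ = [4.828e-06, 9.656e-06, 3.492e-06]  ψ = [1, 1, 2]  (obs o_4=3)
t=5: δ = [4.526e-07, 9.052e-07, 6.035e-07]  ψ = [1, 1, 1]  (obs o_5=2)
t=6: δ = [8.487e-08, 4.243e-08, 9.430e-08]  ψ = [1, 1, 2]  (obs o_6=1)
backtrack: best end state = 2; path = [1, 1, 0, 1, 1, 2, 2]

path = [1, 1, 0, 1, 1, 2, 2]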